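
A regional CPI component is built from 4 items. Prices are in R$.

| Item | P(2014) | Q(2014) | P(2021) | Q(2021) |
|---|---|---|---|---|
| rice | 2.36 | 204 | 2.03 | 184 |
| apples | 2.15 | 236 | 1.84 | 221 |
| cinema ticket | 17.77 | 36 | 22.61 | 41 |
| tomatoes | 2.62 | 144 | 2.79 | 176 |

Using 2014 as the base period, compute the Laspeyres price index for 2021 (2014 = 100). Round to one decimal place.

Laspeyres price index uses base-period quantities as weights.
ΣP(2021)·Q(2014) = 2.03×204 + 1.84×236 + 22.61×36 + 2.79×144 = 414.12 + 434.24 + 813.96 + 401.76 = 2064.08
ΣP(2014)·Q(2014) = 2.36×204 + 2.15×236 + 17.77×36 + 2.62×144 = 481.44 + 507.4 + 639.72 + 377.28 = 2005.84
Index = 2064.08 / 2005.84 × 100 = 102.9035

102.9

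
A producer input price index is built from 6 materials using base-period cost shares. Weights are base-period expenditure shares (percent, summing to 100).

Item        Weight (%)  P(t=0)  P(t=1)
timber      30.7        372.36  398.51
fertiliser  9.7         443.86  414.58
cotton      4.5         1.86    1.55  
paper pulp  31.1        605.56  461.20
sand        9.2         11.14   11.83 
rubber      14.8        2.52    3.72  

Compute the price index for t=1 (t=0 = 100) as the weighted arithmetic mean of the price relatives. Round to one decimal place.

101.0

timber: 30.7 × (398.51/372.36) = 30.7 × 1.070228 = 32.8560
fertiliser: 9.7 × (414.58/443.86) = 9.7 × 0.934033 = 9.0601
cotton: 4.5 × (1.55/1.86) = 4.5 × 0.833333 = 3.7500
paper pulp: 31.1 × (461.20/605.56) = 31.1 × 0.761609 = 23.6860
sand: 9.2 × (11.83/11.14) = 9.2 × 1.061939 = 9.7698
rubber: 14.8 × (3.72/2.52) = 14.8 × 1.476190 = 21.8476
Index = Σ wᵢ·(p₁ᵢ/p₀ᵢ) = 32.8560 + 9.0601 + 3.7500 + 23.6860 + 9.7698 + 21.8476 = 100.9696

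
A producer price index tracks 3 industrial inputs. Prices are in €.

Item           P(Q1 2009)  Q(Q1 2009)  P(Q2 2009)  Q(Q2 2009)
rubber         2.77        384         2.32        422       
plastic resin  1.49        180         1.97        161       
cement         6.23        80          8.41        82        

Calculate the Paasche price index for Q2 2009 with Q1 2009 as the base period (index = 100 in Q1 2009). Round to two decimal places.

Paasche price index uses current-period quantities as weights.
ΣP(Q2 2009)·Q(Q2 2009) = 2.32×422 + 1.97×161 + 8.41×82 = 979.04 + 317.17 + 689.62 = 1985.83
ΣP(Q1 2009)·Q(Q2 2009) = 2.77×422 + 1.49×161 + 6.23×82 = 1168.94 + 239.89 + 510.86 = 1919.69
Index = 1985.83 / 1919.69 × 100 = 103.4453

103.45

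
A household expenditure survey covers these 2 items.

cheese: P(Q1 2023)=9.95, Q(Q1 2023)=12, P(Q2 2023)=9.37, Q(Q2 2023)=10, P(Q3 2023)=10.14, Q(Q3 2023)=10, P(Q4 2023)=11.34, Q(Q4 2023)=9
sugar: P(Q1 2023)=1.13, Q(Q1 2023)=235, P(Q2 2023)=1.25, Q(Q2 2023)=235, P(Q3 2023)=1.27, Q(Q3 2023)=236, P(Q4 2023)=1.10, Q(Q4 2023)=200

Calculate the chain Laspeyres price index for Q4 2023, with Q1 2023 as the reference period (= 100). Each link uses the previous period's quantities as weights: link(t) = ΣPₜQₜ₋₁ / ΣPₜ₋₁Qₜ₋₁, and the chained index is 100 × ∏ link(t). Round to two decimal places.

101.26

Link Q1 2023→Q2 2023:
ΣP(Q2 2023)Q(Q1 2023) = 9.37×12 + 1.25×235 = 112.44 + 293.75 = 406.19
ΣP(Q1 2023)Q(Q1 2023) = 9.95×12 + 1.13×235 = 119.4 + 265.55 = 384.95
link = 406.19/384.95 = 1.055176
Link Q2 2023→Q3 2023:
ΣP(Q3 2023)Q(Q2 2023) = 10.14×10 + 1.27×235 = 101.4 + 298.45 = 399.85
ΣP(Q2 2023)Q(Q2 2023) = 9.37×10 + 1.25×235 = 93.7 + 293.75 = 387.45
link = 399.85/387.45 = 1.032004
Link Q3 2023→Q4 2023:
ΣP(Q4 2023)Q(Q3 2023) = 11.34×10 + 1.10×236 = 113.4 + 259.6 = 373
ΣP(Q3 2023)Q(Q3 2023) = 10.14×10 + 1.27×236 = 101.4 + 299.72 = 401.12
link = 373/401.12 = 0.929896
Chained index = 100 × 1.055176 × 1.032004 × 0.929896 = 101.2607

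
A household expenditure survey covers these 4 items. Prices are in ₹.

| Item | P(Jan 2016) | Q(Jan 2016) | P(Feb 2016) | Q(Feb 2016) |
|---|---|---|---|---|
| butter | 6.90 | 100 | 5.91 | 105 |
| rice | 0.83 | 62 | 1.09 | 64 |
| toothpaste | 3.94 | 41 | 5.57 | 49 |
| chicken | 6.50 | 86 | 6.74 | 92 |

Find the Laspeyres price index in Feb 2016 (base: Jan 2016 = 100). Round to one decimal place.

100.3

Laspeyres price index uses base-period quantities as weights.
ΣP(Feb 2016)·Q(Jan 2016) = 5.91×100 + 1.09×62 + 5.57×41 + 6.74×86 = 591 + 67.58 + 228.37 + 579.64 = 1466.59
ΣP(Jan 2016)·Q(Jan 2016) = 6.90×100 + 0.83×62 + 3.94×41 + 6.50×86 = 690 + 51.46 + 161.54 + 559 = 1462
Index = 1466.59 / 1462 × 100 = 100.3140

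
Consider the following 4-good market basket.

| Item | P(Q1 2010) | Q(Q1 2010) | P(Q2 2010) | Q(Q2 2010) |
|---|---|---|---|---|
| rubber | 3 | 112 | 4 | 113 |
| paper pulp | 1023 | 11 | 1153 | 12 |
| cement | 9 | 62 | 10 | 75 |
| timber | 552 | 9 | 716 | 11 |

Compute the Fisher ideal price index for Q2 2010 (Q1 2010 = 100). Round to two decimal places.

Laspeyres component (base-period weights):
ΣP(Q2 2010)Q(Q1 2010) = 4×112 + 1153×11 + 10×62 + 716×9 = 448 + 12683 + 620 + 6444 = 20195
ΣP(Q1 2010)Q(Q1 2010) = 3×112 + 1023×11 + 9×62 + 552×9 = 336 + 11253 + 558 + 4968 = 17115
L = 20195 / 17115 × 100 = 117.9959
Paasche component (current-period weights):
ΣP(Q2 2010)Q(Q2 2010) = 4×113 + 1153×12 + 10×75 + 716×11 = 452 + 13836 + 750 + 7876 = 22914
ΣP(Q1 2010)Q(Q2 2010) = 3×113 + 1023×12 + 9×75 + 552×11 = 339 + 12276 + 675 + 6072 = 19362
P = 22914 / 19362 × 100 = 118.3452
Fisher = √(L × P) = √(117.9959 × 118.3452) = 118.1704

118.17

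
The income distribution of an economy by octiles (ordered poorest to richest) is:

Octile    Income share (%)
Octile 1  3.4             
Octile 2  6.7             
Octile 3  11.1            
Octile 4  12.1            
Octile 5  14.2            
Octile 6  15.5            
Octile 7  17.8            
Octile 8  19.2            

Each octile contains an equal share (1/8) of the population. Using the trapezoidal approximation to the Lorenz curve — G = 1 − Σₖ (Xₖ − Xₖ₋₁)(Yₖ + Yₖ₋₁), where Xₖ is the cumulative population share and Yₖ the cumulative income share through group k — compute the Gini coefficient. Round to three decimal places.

0.227

Cumulative income shares Yₖ: 0.0340, 0.1010, 0.2120, 0.3330, 0.4750, 0.6300, 0.8080, 1.0000
Σ (Xₖ−Xₖ₋₁)(Yₖ+Yₖ₋₁) = (1/8)(0.0340+0.0000) + (1/8)(0.1010+0.0340) + (1/8)(0.2120+0.1010) + (1/8)(0.3330+0.2120) + (1/8)(0.4750+0.3330) + (1/8)(0.6300+0.4750) + (1/8)(0.8080+0.6300) + (1/8)(1.0000+0.8080)
  = 0.0043 + 0.0169 + 0.0391 + 0.0681 + 0.1010 + 0.1381 + 0.1798 + 0.2260 = 0.7732
G = 1 − 0.7732 = 0.2268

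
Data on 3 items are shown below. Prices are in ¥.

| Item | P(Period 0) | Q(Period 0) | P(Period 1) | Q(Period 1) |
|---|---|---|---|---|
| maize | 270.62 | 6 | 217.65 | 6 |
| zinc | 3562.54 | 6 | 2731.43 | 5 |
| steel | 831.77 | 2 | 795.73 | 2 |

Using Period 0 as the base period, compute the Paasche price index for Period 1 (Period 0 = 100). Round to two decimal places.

78.46

Paasche price index uses current-period quantities as weights.
ΣP(Period 1)·Q(Period 1) = 217.65×6 + 2731.43×5 + 795.73×2 = 1305.9 + 13657.15 + 1591.46 = 16554.51
ΣP(Period 0)·Q(Period 1) = 270.62×6 + 3562.54×5 + 831.77×2 = 1623.72 + 17812.7 + 1663.54 = 21099.96
Index = 16554.51 / 21099.96 × 100 = 78.4575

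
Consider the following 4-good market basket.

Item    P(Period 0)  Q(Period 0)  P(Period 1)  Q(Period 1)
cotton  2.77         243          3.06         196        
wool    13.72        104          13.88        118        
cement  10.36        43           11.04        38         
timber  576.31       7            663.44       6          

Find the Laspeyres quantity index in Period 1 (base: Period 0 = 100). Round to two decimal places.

Laspeyres quantity index uses base-period prices as weights.
ΣP(Period 0)·Q(Period 1) = 2.77×196 + 13.72×118 + 10.36×38 + 576.31×6 = 542.92 + 1618.96 + 393.68 + 3457.86 = 6013.42
ΣP(Period 0)·Q(Period 0) = 2.77×243 + 13.72×104 + 10.36×43 + 576.31×7 = 673.11 + 1426.88 + 445.48 + 4034.17 = 6579.64
Index = 6013.42 / 6579.64 × 100 = 91.3944

91.39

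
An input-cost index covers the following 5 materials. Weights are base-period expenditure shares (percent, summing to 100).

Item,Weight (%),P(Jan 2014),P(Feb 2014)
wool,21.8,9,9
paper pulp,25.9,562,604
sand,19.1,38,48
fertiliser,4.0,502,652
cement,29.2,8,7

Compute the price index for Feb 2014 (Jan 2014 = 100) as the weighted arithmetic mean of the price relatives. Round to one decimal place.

wool: 21.8 × (9/9) = 21.8 × 1.000000 = 21.8000
paper pulp: 25.9 × (604/562) = 25.9 × 1.074733 = 27.8356
sand: 19.1 × (48/38) = 19.1 × 1.263158 = 24.1263
fertiliser: 4.0 × (652/502) = 4.0 × 1.298805 = 5.1952
cement: 29.2 × (7/8) = 29.2 × 0.875000 = 25.5500
Index = Σ wᵢ·(p₁ᵢ/p₀ᵢ) = 21.8000 + 27.8356 + 24.1263 + 5.1952 + 25.5500 = 104.5071

104.5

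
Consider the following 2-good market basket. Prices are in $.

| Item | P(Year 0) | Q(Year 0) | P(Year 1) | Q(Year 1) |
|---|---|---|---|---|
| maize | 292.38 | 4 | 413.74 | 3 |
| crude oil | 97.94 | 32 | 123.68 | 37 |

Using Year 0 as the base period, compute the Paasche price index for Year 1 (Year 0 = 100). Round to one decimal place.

Paasche price index uses current-period quantities as weights.
ΣP(Year 1)·Q(Year 1) = 413.74×3 + 123.68×37 = 1241.22 + 4576.16 = 5817.38
ΣP(Year 0)·Q(Year 1) = 292.38×3 + 97.94×37 = 877.14 + 3623.78 = 4500.92
Index = 5817.38 / 4500.92 × 100 = 129.2487

129.2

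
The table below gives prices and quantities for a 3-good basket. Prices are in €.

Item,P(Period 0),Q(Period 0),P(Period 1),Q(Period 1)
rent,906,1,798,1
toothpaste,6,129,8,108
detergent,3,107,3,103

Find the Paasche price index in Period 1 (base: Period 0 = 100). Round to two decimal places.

105.80

Paasche price index uses current-period quantities as weights.
ΣP(Period 1)·Q(Period 1) = 798×1 + 8×108 + 3×103 = 798 + 864 + 309 = 1971
ΣP(Period 0)·Q(Period 1) = 906×1 + 6×108 + 3×103 = 906 + 648 + 309 = 1863
Index = 1971 / 1863 × 100 = 105.7971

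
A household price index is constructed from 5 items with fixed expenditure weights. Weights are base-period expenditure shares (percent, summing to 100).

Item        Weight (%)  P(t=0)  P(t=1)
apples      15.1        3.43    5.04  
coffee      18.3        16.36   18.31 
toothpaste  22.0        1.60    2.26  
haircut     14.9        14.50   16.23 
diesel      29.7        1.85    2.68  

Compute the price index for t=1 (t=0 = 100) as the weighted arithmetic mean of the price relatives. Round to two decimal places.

133.45

apples: 15.1 × (5.04/3.43) = 15.1 × 1.469388 = 22.1878
coffee: 18.3 × (18.31/16.36) = 18.3 × 1.119193 = 20.4812
toothpaste: 22.0 × (2.26/1.60) = 22.0 × 1.412500 = 31.0750
haircut: 14.9 × (16.23/14.50) = 14.9 × 1.119310 = 16.6777
diesel: 29.7 × (2.68/1.85) = 29.7 × 1.448649 = 43.0249
Index = Σ wᵢ·(p₁ᵢ/p₀ᵢ) = 22.1878 + 20.4812 + 31.0750 + 16.6777 + 43.0249 = 133.4466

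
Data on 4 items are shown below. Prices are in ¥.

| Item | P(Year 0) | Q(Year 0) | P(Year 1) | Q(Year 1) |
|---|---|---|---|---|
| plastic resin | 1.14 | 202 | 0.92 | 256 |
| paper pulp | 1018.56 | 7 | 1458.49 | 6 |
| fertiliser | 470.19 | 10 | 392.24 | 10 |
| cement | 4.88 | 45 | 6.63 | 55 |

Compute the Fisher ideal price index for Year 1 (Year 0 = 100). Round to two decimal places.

117.85

Laspeyres component (base-period weights):
ΣP(Year 1)Q(Year 0) = 0.92×202 + 1458.49×7 + 392.24×10 + 6.63×45 = 185.84 + 10209.43 + 3922.4 + 298.35 = 14616.02
ΣP(Year 0)Q(Year 0) = 1.14×202 + 1018.56×7 + 470.19×10 + 4.88×45 = 230.28 + 7129.92 + 4701.9 + 219.6 = 12281.7
L = 14616.02 / 12281.7 × 100 = 119.0065
Paasche component (current-period weights):
ΣP(Year 1)Q(Year 1) = 0.92×256 + 1458.49×6 + 392.24×10 + 6.63×55 = 235.52 + 8750.94 + 3922.4 + 364.65 = 13273.51
ΣP(Year 0)Q(Year 1) = 1.14×256 + 1018.56×6 + 470.19×10 + 4.88×55 = 291.84 + 6111.36 + 4701.9 + 268.4 = 11373.5
P = 13273.51 / 11373.5 × 100 = 116.7056
Fisher = √(L × P) = √(119.0065 × 116.7056) = 117.8504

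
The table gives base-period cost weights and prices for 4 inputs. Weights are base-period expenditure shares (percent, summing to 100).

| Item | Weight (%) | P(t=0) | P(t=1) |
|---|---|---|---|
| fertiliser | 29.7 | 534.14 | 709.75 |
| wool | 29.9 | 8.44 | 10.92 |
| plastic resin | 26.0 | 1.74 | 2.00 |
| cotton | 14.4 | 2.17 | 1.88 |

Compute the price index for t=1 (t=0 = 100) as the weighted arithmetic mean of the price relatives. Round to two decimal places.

fertiliser: 29.7 × (709.75/534.14) = 29.7 × 1.328771 = 39.4645
wool: 29.9 × (10.92/8.44) = 29.9 × 1.293839 = 38.6858
plastic resin: 26.0 × (2.00/1.74) = 26.0 × 1.149425 = 29.8851
cotton: 14.4 × (1.88/2.17) = 14.4 × 0.866359 = 12.4756
Index = Σ wᵢ·(p₁ᵢ/p₀ᵢ) = 39.4645 + 38.6858 + 29.8851 + 12.4756 = 120.5109

120.51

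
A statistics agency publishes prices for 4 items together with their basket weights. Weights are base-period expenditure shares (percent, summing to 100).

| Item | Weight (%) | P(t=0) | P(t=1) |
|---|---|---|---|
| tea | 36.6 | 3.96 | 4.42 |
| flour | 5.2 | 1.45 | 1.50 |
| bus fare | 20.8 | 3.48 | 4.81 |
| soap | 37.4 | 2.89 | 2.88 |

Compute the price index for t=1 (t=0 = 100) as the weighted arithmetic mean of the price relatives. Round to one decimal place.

tea: 36.6 × (4.42/3.96) = 36.6 × 1.116162 = 40.8515
flour: 5.2 × (1.50/1.45) = 5.2 × 1.034483 = 5.3793
bus fare: 20.8 × (4.81/3.48) = 20.8 × 1.382184 = 28.7494
soap: 37.4 × (2.88/2.89) = 37.4 × 0.996540 = 37.2706
Index = Σ wᵢ·(p₁ᵢ/p₀ᵢ) = 40.8515 + 5.3793 + 28.7494 + 37.2706 = 112.2508

112.3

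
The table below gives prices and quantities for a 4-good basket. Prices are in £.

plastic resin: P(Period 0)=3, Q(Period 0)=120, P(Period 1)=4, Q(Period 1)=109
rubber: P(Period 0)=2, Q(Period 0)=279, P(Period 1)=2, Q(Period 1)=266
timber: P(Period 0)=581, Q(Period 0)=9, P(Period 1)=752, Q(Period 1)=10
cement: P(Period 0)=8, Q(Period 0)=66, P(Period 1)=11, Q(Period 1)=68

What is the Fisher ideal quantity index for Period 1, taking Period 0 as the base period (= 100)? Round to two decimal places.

108.16

Laspeyres component (base-period weights):
ΣP(Period 0)Q(Period 1) = 3×109 + 2×266 + 581×10 + 8×68 = 327 + 532 + 5810 + 544 = 7213
ΣP(Period 0)Q(Period 0) = 3×120 + 2×279 + 581×9 + 8×66 = 360 + 558 + 5229 + 528 = 6675
L = 7213 / 6675 × 100 = 108.0599
Paasche component (current-period weights):
ΣP(Period 1)Q(Period 1) = 4×109 + 2×266 + 752×10 + 11×68 = 436 + 532 + 7520 + 748 = 9236
ΣP(Period 1)Q(Period 0) = 4×120 + 2×279 + 752×9 + 11×66 = 480 + 558 + 6768 + 726 = 8532
P = 9236 / 8532 × 100 = 108.2513
Fisher = √(L × P) = √(108.0599 × 108.2513) = 108.1556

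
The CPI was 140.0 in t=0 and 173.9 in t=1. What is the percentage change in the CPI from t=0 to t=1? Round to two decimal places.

Change = (173.9 − 140.0) / 140.0 × 100
       = 33.9 / 140.0 × 100 = 24.2143%

24.21%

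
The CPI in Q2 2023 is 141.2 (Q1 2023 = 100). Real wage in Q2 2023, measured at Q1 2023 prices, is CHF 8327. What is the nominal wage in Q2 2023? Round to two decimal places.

11757.72

Nominal = Real × (Index/100) = 8327 × (141.2/100)
        = 8327 × 1.412 = 11757.7240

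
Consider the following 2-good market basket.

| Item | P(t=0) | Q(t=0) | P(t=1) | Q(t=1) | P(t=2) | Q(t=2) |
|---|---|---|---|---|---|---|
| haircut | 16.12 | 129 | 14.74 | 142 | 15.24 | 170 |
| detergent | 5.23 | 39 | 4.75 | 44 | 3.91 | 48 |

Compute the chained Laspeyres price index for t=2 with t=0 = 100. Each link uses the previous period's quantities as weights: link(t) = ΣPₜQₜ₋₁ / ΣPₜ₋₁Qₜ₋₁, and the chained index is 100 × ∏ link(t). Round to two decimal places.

Link t=0→t=1:
ΣP(t=1)Q(t=0) = 14.74×129 + 4.75×39 = 1901.46 + 185.25 = 2086.71
ΣP(t=0)Q(t=0) = 16.12×129 + 5.23×39 = 2079.48 + 203.97 = 2283.45
link = 2086.71/2283.45 = 0.913841
Link t=1→t=2:
ΣP(t=2)Q(t=1) = 15.24×142 + 3.91×44 = 2164.08 + 172.04 = 2336.12
ΣP(t=1)Q(t=1) = 14.74×142 + 4.75×44 = 2093.08 + 209 = 2302.08
link = 2336.12/2302.08 = 1.014787
Chained index = 100 × 0.913841 × 1.014787 = 92.7354

92.74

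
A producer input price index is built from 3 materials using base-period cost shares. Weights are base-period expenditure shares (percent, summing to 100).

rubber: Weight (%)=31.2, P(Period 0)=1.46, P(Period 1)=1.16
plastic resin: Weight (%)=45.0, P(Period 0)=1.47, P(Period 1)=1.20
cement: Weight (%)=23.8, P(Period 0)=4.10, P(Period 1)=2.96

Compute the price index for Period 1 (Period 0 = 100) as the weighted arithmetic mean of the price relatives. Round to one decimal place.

78.7

rubber: 31.2 × (1.16/1.46) = 31.2 × 0.794521 = 24.7890
plastic resin: 45.0 × (1.20/1.47) = 45.0 × 0.816327 = 36.7347
cement: 23.8 × (2.96/4.10) = 23.8 × 0.721951 = 17.1824
Index = Σ wᵢ·(p₁ᵢ/p₀ᵢ) = 24.7890 + 36.7347 + 17.1824 = 78.7062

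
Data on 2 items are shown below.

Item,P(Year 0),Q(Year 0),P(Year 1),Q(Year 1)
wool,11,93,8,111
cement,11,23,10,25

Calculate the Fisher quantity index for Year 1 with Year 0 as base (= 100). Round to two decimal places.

117.04

Laspeyres component (base-period weights):
ΣP(Year 0)Q(Year 1) = 11×111 + 11×25 = 1221 + 275 = 1496
ΣP(Year 0)Q(Year 0) = 11×93 + 11×23 = 1023 + 253 = 1276
L = 1496 / 1276 × 100 = 117.2414
Paasche component (current-period weights):
ΣP(Year 1)Q(Year 1) = 8×111 + 10×25 = 888 + 250 = 1138
ΣP(Year 1)Q(Year 0) = 8×93 + 10×23 = 744 + 230 = 974
P = 1138 / 974 × 100 = 116.8378
Fisher = √(L × P) = √(117.2414 × 116.8378) = 117.0394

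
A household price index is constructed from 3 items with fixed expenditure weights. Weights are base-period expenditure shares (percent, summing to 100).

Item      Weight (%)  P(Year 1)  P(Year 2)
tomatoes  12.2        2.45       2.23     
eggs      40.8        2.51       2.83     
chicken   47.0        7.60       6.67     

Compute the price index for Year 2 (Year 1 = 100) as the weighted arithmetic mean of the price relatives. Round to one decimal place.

tomatoes: 12.2 × (2.23/2.45) = 12.2 × 0.910204 = 11.1045
eggs: 40.8 × (2.83/2.51) = 40.8 × 1.127490 = 46.0016
chicken: 47.0 × (6.67/7.60) = 47.0 × 0.877632 = 41.2487
Index = Σ wᵢ·(p₁ᵢ/p₀ᵢ) = 11.1045 + 46.0016 + 41.2487 = 98.3548

98.4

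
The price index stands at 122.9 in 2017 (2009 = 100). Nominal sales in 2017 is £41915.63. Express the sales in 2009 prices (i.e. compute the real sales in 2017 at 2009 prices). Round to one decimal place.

Real = Nominal ÷ (Index/100) = 41915.63 ÷ (122.9/100)
     = 41915.63 ÷ 1.229 = 34105.4760

34105.5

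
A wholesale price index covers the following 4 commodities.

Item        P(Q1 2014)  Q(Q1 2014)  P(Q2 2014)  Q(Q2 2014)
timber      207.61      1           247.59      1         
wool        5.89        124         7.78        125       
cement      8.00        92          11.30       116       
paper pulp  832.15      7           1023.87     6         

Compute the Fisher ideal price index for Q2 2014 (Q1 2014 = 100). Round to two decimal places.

125.98

Laspeyres component (base-period weights):
ΣP(Q2 2014)Q(Q1 2014) = 247.59×1 + 7.78×124 + 11.30×92 + 1023.87×7 = 247.59 + 964.72 + 1039.6 + 7167.09 = 9419
ΣP(Q1 2014)Q(Q1 2014) = 207.61×1 + 5.89×124 + 8.00×92 + 832.15×7 = 207.61 + 730.36 + 736 + 5825.05 = 7499.02
L = 9419 / 7499.02 × 100 = 125.6031
Paasche component (current-period weights):
ΣP(Q2 2014)Q(Q2 2014) = 247.59×1 + 7.78×125 + 11.30×116 + 1023.87×6 = 247.59 + 972.5 + 1310.8 + 6143.22 = 8674.11
ΣP(Q1 2014)Q(Q2 2014) = 207.61×1 + 5.89×125 + 8.00×116 + 832.15×6 = 207.61 + 736.25 + 928 + 4992.9 = 6864.76
P = 8674.11 / 6864.76 × 100 = 126.3571
Fisher = √(L × P) = √(125.6031 × 126.3571) = 125.9795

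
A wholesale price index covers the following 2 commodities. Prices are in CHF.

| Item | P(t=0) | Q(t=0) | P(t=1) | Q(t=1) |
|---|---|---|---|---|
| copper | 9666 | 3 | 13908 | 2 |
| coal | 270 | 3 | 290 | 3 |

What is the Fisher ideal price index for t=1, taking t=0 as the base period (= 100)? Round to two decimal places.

142.66

Laspeyres component (base-period weights):
ΣP(t=1)Q(t=0) = 13908×3 + 290×3 = 41724 + 870 = 42594
ΣP(t=0)Q(t=0) = 9666×3 + 270×3 = 28998 + 810 = 29808
L = 42594 / 29808 × 100 = 142.8945
Paasche component (current-period weights):
ΣP(t=1)Q(t=1) = 13908×2 + 290×3 = 27816 + 870 = 28686
ΣP(t=0)Q(t=1) = 9666×2 + 270×3 = 19332 + 810 = 20142
P = 28686 / 20142 × 100 = 142.4188
Fisher = √(L × P) = √(142.8945 × 142.4188) = 142.6565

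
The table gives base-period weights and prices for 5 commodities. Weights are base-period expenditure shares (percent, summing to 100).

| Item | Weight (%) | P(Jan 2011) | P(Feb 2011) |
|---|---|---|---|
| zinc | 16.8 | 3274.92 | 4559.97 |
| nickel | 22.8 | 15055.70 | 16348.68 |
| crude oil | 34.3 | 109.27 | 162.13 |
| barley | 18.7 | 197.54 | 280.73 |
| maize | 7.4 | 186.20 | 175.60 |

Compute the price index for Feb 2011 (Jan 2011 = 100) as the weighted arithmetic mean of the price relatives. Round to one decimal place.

zinc: 16.8 × (4559.97/3274.92) = 16.8 × 1.392391 = 23.3922
nickel: 22.8 × (16348.68/15055.70) = 22.8 × 1.085880 = 24.7581
crude oil: 34.3 × (162.13/109.27) = 34.3 × 1.483756 = 50.8928
barley: 18.7 × (280.73/197.54) = 18.7 × 1.421130 = 26.5751
maize: 7.4 × (175.60/186.20) = 7.4 × 0.943072 = 6.9787
Index = Σ wᵢ·(p₁ᵢ/p₀ᵢ) = 23.3922 + 24.7581 + 50.8928 + 26.5751 + 6.9787 = 132.5969

132.6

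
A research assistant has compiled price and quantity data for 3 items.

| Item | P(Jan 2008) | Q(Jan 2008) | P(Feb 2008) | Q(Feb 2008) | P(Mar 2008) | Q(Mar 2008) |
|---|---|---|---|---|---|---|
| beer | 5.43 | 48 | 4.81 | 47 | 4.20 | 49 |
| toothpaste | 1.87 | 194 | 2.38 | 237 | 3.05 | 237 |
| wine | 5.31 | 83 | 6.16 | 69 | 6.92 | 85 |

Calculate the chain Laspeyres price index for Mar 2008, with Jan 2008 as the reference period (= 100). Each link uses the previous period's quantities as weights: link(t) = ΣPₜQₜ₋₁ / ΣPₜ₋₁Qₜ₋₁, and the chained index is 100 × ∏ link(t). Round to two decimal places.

Link Jan 2008→Feb 2008:
ΣP(Feb 2008)Q(Jan 2008) = 4.81×48 + 2.38×194 + 6.16×83 = 230.88 + 461.72 + 511.28 = 1203.88
ΣP(Jan 2008)Q(Jan 2008) = 5.43×48 + 1.87×194 + 5.31×83 = 260.64 + 362.78 + 440.73 = 1064.15
link = 1203.88/1064.15 = 1.131307
Link Feb 2008→Mar 2008:
ΣP(Mar 2008)Q(Feb 2008) = 4.20×47 + 3.05×237 + 6.92×69 = 197.4 + 722.85 + 477.48 = 1397.73
ΣP(Feb 2008)Q(Feb 2008) = 4.81×47 + 2.38×237 + 6.16×69 = 226.07 + 564.06 + 425.04 = 1215.17
link = 1397.73/1215.17 = 1.150234
Chained index = 100 × 1.131307 × 1.150234 = 130.1268

130.13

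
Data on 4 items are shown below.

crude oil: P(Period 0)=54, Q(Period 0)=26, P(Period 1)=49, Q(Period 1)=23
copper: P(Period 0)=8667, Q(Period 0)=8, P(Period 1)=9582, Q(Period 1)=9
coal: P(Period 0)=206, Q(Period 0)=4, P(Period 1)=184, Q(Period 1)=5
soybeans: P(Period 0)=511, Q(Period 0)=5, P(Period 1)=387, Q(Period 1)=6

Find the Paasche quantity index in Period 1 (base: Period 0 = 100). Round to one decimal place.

Paasche quantity index uses current-period prices as weights.
ΣP(Period 1)·Q(Period 1) = 49×23 + 9582×9 + 184×5 + 387×6 = 1127 + 86238 + 920 + 2322 = 90607
ΣP(Period 1)·Q(Period 0) = 49×26 + 9582×8 + 184×4 + 387×5 = 1274 + 76656 + 736 + 1935 = 80601
Index = 90607 / 80601 × 100 = 112.4142

112.4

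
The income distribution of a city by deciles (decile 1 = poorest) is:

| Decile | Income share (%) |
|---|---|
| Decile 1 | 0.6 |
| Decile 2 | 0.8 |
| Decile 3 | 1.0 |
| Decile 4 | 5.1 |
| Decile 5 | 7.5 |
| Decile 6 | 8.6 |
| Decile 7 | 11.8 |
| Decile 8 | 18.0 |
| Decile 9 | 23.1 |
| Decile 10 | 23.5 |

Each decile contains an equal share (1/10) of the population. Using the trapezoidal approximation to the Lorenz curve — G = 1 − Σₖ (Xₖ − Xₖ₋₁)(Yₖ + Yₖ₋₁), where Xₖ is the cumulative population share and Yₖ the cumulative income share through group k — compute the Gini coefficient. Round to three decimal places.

Cumulative income shares Yₖ: 0.0060, 0.0140, 0.0240, 0.0750, 0.1500, 0.2360, 0.3540, 0.5340, 0.7650, 1.0000
Σ (Xₖ−Xₖ₋₁)(Yₖ+Yₖ₋₁) = (1/10)(0.0060+0.0000) + (1/10)(0.0140+0.0060) + (1/10)(0.0240+0.0140) + (1/10)(0.0750+0.0240) + (1/10)(0.1500+0.0750) + (1/10)(0.2360+0.1500) + (1/10)(0.3540+0.2360) + (1/10)(0.5340+0.3540) + (1/10)(0.7650+0.5340) + (1/10)(1.0000+0.7650)
  = 0.0006 + 0.0020 + 0.0038 + 0.0099 + 0.0225 + 0.0386 + 0.0590 + 0.0888 + 0.1299 + 0.1765 = 0.5316
G = 1 − 0.5316 = 0.4684

0.468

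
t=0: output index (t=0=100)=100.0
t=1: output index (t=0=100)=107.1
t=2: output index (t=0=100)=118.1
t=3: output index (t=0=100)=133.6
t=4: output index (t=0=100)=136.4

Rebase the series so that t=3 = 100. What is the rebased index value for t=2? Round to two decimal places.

88.40

Rebased(t=2) = 118.1 / 133.6 × 100 = 88.3982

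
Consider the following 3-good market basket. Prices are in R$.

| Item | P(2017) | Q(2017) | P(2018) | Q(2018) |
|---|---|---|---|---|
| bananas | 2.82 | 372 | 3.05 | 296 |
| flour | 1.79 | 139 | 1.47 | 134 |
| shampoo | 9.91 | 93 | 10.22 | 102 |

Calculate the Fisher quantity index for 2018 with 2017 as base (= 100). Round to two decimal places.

Laspeyres component (base-period weights):
ΣP(2017)Q(2018) = 2.82×296 + 1.79×134 + 9.91×102 = 834.72 + 239.86 + 1010.82 = 2085.4
ΣP(2017)Q(2017) = 2.82×372 + 1.79×139 + 9.91×93 = 1049.04 + 248.81 + 921.63 = 2219.48
L = 2085.4 / 2219.48 × 100 = 93.9589
Paasche component (current-period weights):
ΣP(2018)Q(2018) = 3.05×296 + 1.47×134 + 10.22×102 = 902.8 + 196.98 + 1042.44 = 2142.22
ΣP(2018)Q(2017) = 3.05×372 + 1.47×139 + 10.22×93 = 1134.6 + 204.33 + 950.46 = 2289.39
P = 2142.22 / 2289.39 × 100 = 93.5717
Fisher = √(L × P) = √(93.9589 × 93.5717) = 93.7651

93.77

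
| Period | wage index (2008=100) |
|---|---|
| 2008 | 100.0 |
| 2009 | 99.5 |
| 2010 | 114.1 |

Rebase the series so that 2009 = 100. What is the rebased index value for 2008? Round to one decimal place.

100.5

Rebased(2008) = 100.0 / 99.5 × 100 = 100.5025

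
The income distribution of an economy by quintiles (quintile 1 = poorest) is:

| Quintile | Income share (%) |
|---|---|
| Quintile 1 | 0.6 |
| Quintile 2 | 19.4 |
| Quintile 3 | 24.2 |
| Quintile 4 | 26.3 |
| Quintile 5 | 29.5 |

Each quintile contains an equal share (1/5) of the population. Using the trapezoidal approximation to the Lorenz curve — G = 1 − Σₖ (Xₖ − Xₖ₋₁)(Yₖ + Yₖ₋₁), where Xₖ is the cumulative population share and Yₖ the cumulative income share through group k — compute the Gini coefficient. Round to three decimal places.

0.259

Cumulative income shares Yₖ: 0.0060, 0.2000, 0.4420, 0.7050, 1.0000
Σ (Xₖ−Xₖ₋₁)(Yₖ+Yₖ₋₁) = (1/5)(0.0060+0.0000) + (1/5)(0.2000+0.0060) + (1/5)(0.4420+0.2000) + (1/5)(0.7050+0.4420) + (1/5)(1.0000+0.7050)
  = 0.0012 + 0.0412 + 0.1284 + 0.2294 + 0.3410 = 0.7412
G = 1 − 0.7412 = 0.2588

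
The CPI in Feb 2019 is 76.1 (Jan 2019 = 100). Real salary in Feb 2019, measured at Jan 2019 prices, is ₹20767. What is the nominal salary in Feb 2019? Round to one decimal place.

Nominal = Real × (Index/100) = 20767 × (76.1/100)
        = 20767 × 0.761 = 15803.6870

15803.7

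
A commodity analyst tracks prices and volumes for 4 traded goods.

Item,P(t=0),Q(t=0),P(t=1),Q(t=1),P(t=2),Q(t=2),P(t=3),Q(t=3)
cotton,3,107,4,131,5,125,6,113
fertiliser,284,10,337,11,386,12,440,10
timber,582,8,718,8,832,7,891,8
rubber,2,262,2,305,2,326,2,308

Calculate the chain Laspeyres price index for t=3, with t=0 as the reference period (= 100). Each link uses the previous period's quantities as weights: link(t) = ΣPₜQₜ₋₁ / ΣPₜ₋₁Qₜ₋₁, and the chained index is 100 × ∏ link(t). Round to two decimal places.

152.74

Link t=0→t=1:
ΣP(t=1)Q(t=0) = 4×107 + 337×10 + 718×8 + 2×262 = 428 + 3370 + 5744 + 524 = 10066
ΣP(t=0)Q(t=0) = 3×107 + 284×10 + 582×8 + 2×262 = 321 + 2840 + 4656 + 524 = 8341
link = 10066/8341 = 1.206810
Link t=1→t=2:
ΣP(t=2)Q(t=1) = 5×131 + 386×11 + 832×8 + 2×305 = 655 + 4246 + 6656 + 610 = 12167
ΣP(t=1)Q(t=1) = 4×131 + 337×11 + 718×8 + 2×305 = 524 + 3707 + 5744 + 610 = 10585
link = 12167/10585 = 1.149457
Link t=2→t=3:
ΣP(t=3)Q(t=2) = 6×125 + 440×12 + 891×7 + 2×326 = 750 + 5280 + 6237 + 652 = 12919
ΣP(t=2)Q(t=2) = 5×125 + 386×12 + 832×7 + 2×326 = 625 + 4632 + 5824 + 652 = 11733
link = 12919/11733 = 1.101082
Chained index = 100 × 1.206810 × 1.149457 × 1.101082 = 152.7395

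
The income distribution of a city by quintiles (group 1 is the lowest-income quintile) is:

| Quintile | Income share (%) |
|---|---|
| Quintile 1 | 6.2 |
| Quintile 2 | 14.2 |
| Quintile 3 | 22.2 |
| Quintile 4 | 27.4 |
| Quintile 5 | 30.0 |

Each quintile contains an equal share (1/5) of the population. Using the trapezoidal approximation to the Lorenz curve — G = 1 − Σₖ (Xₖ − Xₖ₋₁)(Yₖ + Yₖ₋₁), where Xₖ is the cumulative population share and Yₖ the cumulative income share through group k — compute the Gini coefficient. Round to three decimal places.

0.243

Cumulative income shares Yₖ: 0.0620, 0.2040, 0.4260, 0.7000, 1.0000
Σ (Xₖ−Xₖ₋₁)(Yₖ+Yₖ₋₁) = (1/5)(0.0620+0.0000) + (1/5)(0.2040+0.0620) + (1/5)(0.4260+0.2040) + (1/5)(0.7000+0.4260) + (1/5)(1.0000+0.7000)
  = 0.0124 + 0.0532 + 0.1260 + 0.2252 + 0.3400 = 0.7568
G = 1 − 0.7568 = 0.2432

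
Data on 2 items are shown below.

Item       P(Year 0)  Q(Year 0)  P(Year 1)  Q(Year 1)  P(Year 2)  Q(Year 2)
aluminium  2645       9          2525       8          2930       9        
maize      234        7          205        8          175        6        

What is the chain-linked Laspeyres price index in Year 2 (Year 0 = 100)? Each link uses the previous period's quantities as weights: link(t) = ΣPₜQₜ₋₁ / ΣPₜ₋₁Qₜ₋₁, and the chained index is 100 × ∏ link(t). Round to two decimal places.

Link Year 0→Year 1:
ΣP(Year 1)Q(Year 0) = 2525×9 + 205×7 = 22725 + 1435 = 24160
ΣP(Year 0)Q(Year 0) = 2645×9 + 234×7 = 23805 + 1638 = 25443
link = 24160/25443 = 0.949574
Link Year 1→Year 2:
ΣP(Year 2)Q(Year 1) = 2930×8 + 175×8 = 23440 + 1400 = 24840
ΣP(Year 1)Q(Year 1) = 2525×8 + 205×8 = 20200 + 1640 = 21840
link = 24840/21840 = 1.137363
Chained index = 100 × 0.949574 × 1.137363 = 108.0009

108.00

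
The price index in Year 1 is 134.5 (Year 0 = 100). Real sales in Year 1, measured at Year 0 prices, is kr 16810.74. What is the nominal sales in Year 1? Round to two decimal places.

22610.45

Nominal = Real × (Index/100) = 16810.74 × (134.5/100)
        = 16810.74 × 1.345 = 22610.4453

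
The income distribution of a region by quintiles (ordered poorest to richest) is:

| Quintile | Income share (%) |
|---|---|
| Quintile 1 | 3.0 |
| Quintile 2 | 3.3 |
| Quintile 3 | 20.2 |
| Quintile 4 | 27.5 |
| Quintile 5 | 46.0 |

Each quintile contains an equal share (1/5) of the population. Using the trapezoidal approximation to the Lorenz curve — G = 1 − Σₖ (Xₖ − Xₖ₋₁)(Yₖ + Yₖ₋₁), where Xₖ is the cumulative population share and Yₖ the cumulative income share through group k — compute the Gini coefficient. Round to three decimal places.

0.441

Cumulative income shares Yₖ: 0.0300, 0.0630, 0.2650, 0.5400, 1.0000
Σ (Xₖ−Xₖ₋₁)(Yₖ+Yₖ₋₁) = (1/5)(0.0300+0.0000) + (1/5)(0.0630+0.0300) + (1/5)(0.2650+0.0630) + (1/5)(0.5400+0.2650) + (1/5)(1.0000+0.5400)
  = 0.0060 + 0.0186 + 0.0656 + 0.1610 + 0.3080 = 0.5592
G = 1 − 0.5592 = 0.4408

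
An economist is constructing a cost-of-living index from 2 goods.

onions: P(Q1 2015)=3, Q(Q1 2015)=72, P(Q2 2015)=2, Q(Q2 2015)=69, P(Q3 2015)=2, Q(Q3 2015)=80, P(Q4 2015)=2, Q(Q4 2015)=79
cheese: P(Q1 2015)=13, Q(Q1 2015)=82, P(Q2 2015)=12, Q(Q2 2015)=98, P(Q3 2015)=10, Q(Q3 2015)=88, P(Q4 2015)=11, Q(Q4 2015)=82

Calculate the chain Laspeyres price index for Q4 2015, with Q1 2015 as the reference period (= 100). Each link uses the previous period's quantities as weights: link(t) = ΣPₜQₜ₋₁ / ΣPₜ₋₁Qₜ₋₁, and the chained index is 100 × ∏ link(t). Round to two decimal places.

Link Q1 2015→Q2 2015:
ΣP(Q2 2015)Q(Q1 2015) = 2×72 + 12×82 = 144 + 984 = 1128
ΣP(Q1 2015)Q(Q1 2015) = 3×72 + 13×82 = 216 + 1066 = 1282
link = 1128/1282 = 0.879875
Link Q2 2015→Q3 2015:
ΣP(Q3 2015)Q(Q2 2015) = 2×69 + 10×98 = 138 + 980 = 1118
ΣP(Q2 2015)Q(Q2 2015) = 2×69 + 12×98 = 138 + 1176 = 1314
link = 1118/1314 = 0.850837
Link Q3 2015→Q4 2015:
ΣP(Q4 2015)Q(Q3 2015) = 2×80 + 11×88 = 160 + 968 = 1128
ΣP(Q3 2015)Q(Q3 2015) = 2×80 + 10×88 = 160 + 880 = 1040
link = 1128/1040 = 1.084615
Chained index = 100 × 0.879875 × 0.850837 × 1.084615 = 81.1976

81.20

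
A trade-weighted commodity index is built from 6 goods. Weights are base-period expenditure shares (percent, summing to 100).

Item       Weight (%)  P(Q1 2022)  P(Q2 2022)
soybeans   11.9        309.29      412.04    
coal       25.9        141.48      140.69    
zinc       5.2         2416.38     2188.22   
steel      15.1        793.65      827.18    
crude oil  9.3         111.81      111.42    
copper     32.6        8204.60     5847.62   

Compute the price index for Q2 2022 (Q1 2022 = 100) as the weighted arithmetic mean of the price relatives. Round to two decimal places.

94.56

soybeans: 11.9 × (412.04/309.29) = 11.9 × 1.332212 = 15.8533
coal: 25.9 × (140.69/141.48) = 25.9 × 0.994416 = 25.7554
zinc: 5.2 × (2188.22/2416.38) = 5.2 × 0.905578 = 4.7090
steel: 15.1 × (827.18/793.65) = 15.1 × 1.042248 = 15.7379
crude oil: 9.3 × (111.42/111.81) = 9.3 × 0.996512 = 9.2676
copper: 32.6 × (5847.62/8204.60) = 32.6 × 0.712725 = 23.2348
Index = Σ wᵢ·(p₁ᵢ/p₀ᵢ) = 15.8533 + 25.7554 + 4.7090 + 15.7379 + 9.2676 + 23.2348 = 94.5580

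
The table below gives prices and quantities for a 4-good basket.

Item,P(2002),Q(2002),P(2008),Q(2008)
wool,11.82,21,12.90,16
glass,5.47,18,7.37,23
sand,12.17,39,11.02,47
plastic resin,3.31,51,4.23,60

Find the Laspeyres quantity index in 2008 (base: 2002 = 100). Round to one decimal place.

Laspeyres quantity index uses base-period prices as weights.
ΣP(2002)·Q(2008) = 11.82×16 + 5.47×23 + 12.17×47 + 3.31×60 = 189.12 + 125.81 + 571.99 + 198.6 = 1085.52
ΣP(2002)·Q(2002) = 11.82×21 + 5.47×18 + 12.17×39 + 3.31×51 = 248.22 + 98.46 + 474.63 + 168.81 = 990.12
Index = 1085.52 / 990.12 × 100 = 109.6352

109.6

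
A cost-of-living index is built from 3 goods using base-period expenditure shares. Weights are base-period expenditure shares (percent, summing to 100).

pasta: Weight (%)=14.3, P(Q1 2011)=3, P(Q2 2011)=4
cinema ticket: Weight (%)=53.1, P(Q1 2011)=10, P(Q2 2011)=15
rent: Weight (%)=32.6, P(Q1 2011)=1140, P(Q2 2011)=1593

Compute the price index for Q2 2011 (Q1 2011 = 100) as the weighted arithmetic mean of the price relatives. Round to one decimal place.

pasta: 14.3 × (4/3) = 14.3 × 1.333333 = 19.0667
cinema ticket: 53.1 × (15/10) = 53.1 × 1.500000 = 79.6500
rent: 32.6 × (1593/1140) = 32.6 × 1.397368 = 45.5542
Index = Σ wᵢ·(p₁ᵢ/p₀ᵢ) = 19.0667 + 79.6500 + 45.5542 = 144.2709

144.3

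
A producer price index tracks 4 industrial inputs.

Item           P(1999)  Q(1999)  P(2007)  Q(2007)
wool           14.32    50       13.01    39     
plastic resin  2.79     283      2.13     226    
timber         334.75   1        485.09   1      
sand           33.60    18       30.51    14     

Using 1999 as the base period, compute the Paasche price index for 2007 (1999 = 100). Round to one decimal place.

95.3

Paasche price index uses current-period quantities as weights.
ΣP(2007)·Q(2007) = 13.01×39 + 2.13×226 + 485.09×1 + 30.51×14 = 507.39 + 481.38 + 485.09 + 427.14 = 1901
ΣP(1999)·Q(2007) = 14.32×39 + 2.79×226 + 334.75×1 + 33.60×14 = 558.48 + 630.54 + 334.75 + 470.4 = 1994.17
Index = 1901 / 1994.17 × 100 = 95.3279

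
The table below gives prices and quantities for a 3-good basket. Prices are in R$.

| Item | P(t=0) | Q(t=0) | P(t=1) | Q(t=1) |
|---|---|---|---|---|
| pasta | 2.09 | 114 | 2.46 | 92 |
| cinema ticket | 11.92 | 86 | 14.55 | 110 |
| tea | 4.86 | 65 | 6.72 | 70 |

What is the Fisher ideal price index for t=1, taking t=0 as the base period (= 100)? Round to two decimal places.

Laspeyres component (base-period weights):
ΣP(t=1)Q(t=0) = 2.46×114 + 14.55×86 + 6.72×65 = 280.44 + 1251.3 + 436.8 = 1968.54
ΣP(t=0)Q(t=0) = 2.09×114 + 11.92×86 + 4.86×65 = 238.26 + 1025.12 + 315.9 = 1579.28
L = 1968.54 / 1579.28 × 100 = 124.6479
Paasche component (current-period weights):
ΣP(t=1)Q(t=1) = 2.46×92 + 14.55×110 + 6.72×70 = 226.32 + 1600.5 + 470.4 = 2297.22
ΣP(t=0)Q(t=1) = 2.09×92 + 11.92×110 + 4.86×70 = 192.28 + 1311.2 + 340.2 = 1843.68
P = 2297.22 / 1843.68 × 100 = 124.5997
Fisher = √(L × P) = √(124.6479 × 124.5997) = 124.6238

124.62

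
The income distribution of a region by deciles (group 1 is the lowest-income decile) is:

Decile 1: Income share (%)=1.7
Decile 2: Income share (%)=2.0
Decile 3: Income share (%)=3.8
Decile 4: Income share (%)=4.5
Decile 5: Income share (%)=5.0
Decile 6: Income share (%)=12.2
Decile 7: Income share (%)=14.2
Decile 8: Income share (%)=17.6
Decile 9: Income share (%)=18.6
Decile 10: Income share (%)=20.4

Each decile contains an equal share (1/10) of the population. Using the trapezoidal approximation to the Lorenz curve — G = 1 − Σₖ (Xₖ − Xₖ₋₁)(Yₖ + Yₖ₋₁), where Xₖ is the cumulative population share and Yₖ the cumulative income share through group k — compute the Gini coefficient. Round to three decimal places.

Cumulative income shares Yₖ: 0.0170, 0.0370, 0.0750, 0.1200, 0.1700, 0.2920, 0.4340, 0.6100, 0.7960, 1.0000
Σ (Xₖ−Xₖ₋₁)(Yₖ+Yₖ₋₁) = (1/10)(0.0170+0.0000) + (1/10)(0.0370+0.0170) + (1/10)(0.0750+0.0370) + (1/10)(0.1200+0.0750) + (1/10)(0.1700+0.1200) + (1/10)(0.2920+0.1700) + (1/10)(0.4340+0.2920) + (1/10)(0.6100+0.4340) + (1/10)(0.7960+0.6100) + (1/10)(1.0000+0.7960)
  = 0.0017 + 0.0054 + 0.0112 + 0.0195 + 0.0290 + 0.0462 + 0.0726 + 0.1044 + 0.1406 + 0.1796 = 0.6102
G = 1 − 0.6102 = 0.3898

0.390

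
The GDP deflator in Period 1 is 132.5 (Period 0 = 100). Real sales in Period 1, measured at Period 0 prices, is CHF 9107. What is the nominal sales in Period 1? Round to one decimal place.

12066.8

Nominal = Real × (Index/100) = 9107 × (132.5/100)
        = 9107 × 1.325 = 12066.7750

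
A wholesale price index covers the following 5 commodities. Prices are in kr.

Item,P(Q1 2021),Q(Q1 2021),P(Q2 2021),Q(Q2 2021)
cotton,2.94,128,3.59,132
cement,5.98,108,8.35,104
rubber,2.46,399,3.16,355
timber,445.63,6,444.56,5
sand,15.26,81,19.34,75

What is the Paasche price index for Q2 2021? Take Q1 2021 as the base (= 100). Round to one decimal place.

Paasche price index uses current-period quantities as weights.
ΣP(Q2 2021)·Q(Q2 2021) = 3.59×132 + 8.35×104 + 3.16×355 + 444.56×5 + 19.34×75 = 473.88 + 868.4 + 1121.8 + 2222.8 + 1450.5 = 6137.38
ΣP(Q1 2021)·Q(Q2 2021) = 2.94×132 + 5.98×104 + 2.46×355 + 445.63×5 + 15.26×75 = 388.08 + 621.92 + 873.3 + 2228.15 + 1144.5 = 5255.95
Index = 6137.38 / 5255.95 × 100 = 116.7701

116.8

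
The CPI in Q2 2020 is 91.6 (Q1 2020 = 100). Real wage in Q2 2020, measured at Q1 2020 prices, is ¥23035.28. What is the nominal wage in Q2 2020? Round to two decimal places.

Nominal = Real × (Index/100) = 23035.28 × (91.6/100)
        = 23035.28 × 0.916 = 21100.3165

21100.32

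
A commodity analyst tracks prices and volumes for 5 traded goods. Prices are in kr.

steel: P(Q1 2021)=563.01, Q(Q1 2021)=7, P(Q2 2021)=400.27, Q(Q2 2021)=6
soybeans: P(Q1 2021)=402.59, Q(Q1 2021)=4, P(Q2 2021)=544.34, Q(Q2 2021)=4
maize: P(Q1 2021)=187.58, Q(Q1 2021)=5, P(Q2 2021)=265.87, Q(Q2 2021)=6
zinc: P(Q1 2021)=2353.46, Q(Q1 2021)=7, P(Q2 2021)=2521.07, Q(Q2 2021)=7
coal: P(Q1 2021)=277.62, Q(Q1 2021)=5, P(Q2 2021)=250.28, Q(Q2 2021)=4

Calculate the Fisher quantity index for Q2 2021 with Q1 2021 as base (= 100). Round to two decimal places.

97.89

Laspeyres component (base-period weights):
ΣP(Q1 2021)Q(Q2 2021) = 563.01×6 + 402.59×4 + 187.58×6 + 2353.46×7 + 277.62×4 = 3378.06 + 1610.36 + 1125.48 + 16474.22 + 1110.48 = 23698.6
ΣP(Q1 2021)Q(Q1 2021) = 563.01×7 + 402.59×4 + 187.58×5 + 2353.46×7 + 277.62×5 = 3941.07 + 1610.36 + 937.9 + 16474.22 + 1388.1 = 24351.65
L = 23698.6 / 24351.65 × 100 = 97.3183
Paasche component (current-period weights):
ΣP(Q2 2021)Q(Q2 2021) = 400.27×6 + 544.34×4 + 265.87×6 + 2521.07×7 + 250.28×4 = 2401.62 + 2177.36 + 1595.22 + 17647.49 + 1001.12 = 24822.81
ΣP(Q2 2021)Q(Q1 2021) = 400.27×7 + 544.34×4 + 265.87×5 + 2521.07×7 + 250.28×5 = 2801.89 + 2177.36 + 1329.35 + 17647.49 + 1251.4 = 25207.49
P = 24822.81 / 25207.49 × 100 = 98.4739
Fisher = √(L × P) = √(97.3183 × 98.4739) = 97.8944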